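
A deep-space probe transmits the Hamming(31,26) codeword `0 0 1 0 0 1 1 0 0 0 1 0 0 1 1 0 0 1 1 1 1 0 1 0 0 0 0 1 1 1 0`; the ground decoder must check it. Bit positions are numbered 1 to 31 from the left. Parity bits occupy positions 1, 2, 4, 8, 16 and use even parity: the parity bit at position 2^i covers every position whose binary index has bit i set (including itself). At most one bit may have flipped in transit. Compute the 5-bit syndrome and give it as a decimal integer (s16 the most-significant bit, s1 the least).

0

s1: b1⊕b3⊕b5⊕b7⊕b9⊕b11⊕b13⊕b15⊕b17⊕b19⊕b21⊕b23⊕b25⊕b27⊕b29⊕b31 = 0⊕1⊕0⊕1⊕0⊕1⊕0⊕1⊕0⊕1⊕1⊕1⊕0⊕0⊕1⊕0 = 0
s2: b2⊕b3⊕b6⊕b7⊕b10⊕b11⊕b14⊕b15⊕b18⊕b19⊕b22⊕b23⊕b26⊕b27⊕b30⊕b31 = 0⊕1⊕1⊕1⊕0⊕1⊕1⊕1⊕1⊕1⊕0⊕1⊕0⊕0⊕1⊕0 = 0
s4: b4⊕b5⊕b6⊕b7⊕b12⊕b13⊕b14⊕b15⊕b20⊕b21⊕b22⊕b23⊕b28⊕b29⊕b30⊕b31 = 0⊕0⊕1⊕1⊕0⊕0⊕1⊕1⊕1⊕1⊕0⊕1⊕1⊕1⊕1⊕0 = 0
s8: b8⊕b9⊕b10⊕b11⊕b12⊕b13⊕b14⊕b15⊕b24⊕b25⊕b26⊕b27⊕b28⊕b29⊕b30⊕b31 = 0⊕0⊕0⊕1⊕0⊕0⊕1⊕1⊕0⊕0⊕0⊕0⊕1⊕1⊕1⊕0 = 0
s16: b16⊕b17⊕b18⊕b19⊕b20⊕b21⊕b22⊕b23⊕b24⊕b25⊕b26⊕b27⊕b28⊕b29⊕b30⊕b31 = 0⊕0⊕1⊕1⊕1⊕1⊕0⊕1⊕0⊕0⊕0⊕0⊕1⊕1⊕1⊕0 = 0
Syndrome (s16...s1) = 00000 → position 0 (no error).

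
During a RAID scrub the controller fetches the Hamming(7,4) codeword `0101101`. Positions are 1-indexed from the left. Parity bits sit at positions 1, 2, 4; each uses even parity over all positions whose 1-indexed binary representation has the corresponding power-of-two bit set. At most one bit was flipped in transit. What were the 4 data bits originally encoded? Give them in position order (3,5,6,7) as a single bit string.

s1: b1⊕b3⊕b5⊕b7 = 0⊕0⊕1⊕1 = 0
s2: b2⊕b3⊕b6⊕b7 = 1⊕0⊕0⊕1 = 0
s4: b4⊕b5⊕b6⊕b7 = 1⊕1⊕0⊕1 = 1
Syndrome (s4...s1) = 100 → position 4.
Flip bit 4: corrected codeword = 0100101
Data bits at positions 3,5,6,7: 0101

0101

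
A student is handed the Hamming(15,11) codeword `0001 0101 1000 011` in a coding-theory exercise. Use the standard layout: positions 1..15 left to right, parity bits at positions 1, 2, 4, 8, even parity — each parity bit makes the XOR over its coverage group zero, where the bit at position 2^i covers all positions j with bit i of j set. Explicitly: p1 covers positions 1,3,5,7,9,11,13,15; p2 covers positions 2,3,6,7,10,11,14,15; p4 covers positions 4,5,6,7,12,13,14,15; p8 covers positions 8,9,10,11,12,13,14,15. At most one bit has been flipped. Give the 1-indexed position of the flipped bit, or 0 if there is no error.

s1: b1⊕b3⊕b5⊕b7⊕b9⊕b11⊕b13⊕b15 = 0⊕0⊕0⊕0⊕1⊕0⊕0⊕1 = 0
s2: b2⊕b3⊕b6⊕b7⊕b10⊕b11⊕b14⊕b15 = 0⊕0⊕1⊕0⊕0⊕0⊕1⊕1 = 1
s4: b4⊕b5⊕b6⊕b7⊕b12⊕b13⊕b14⊕b15 = 1⊕0⊕1⊕0⊕0⊕0⊕1⊕1 = 0
s8: b8⊕b9⊕b10⊕b11⊕b12⊕b13⊕b14⊕b15 = 1⊕1⊕0⊕0⊕0⊕0⊕1⊕1 = 0
Syndrome (s8...s1) = 0010 → position 2.

2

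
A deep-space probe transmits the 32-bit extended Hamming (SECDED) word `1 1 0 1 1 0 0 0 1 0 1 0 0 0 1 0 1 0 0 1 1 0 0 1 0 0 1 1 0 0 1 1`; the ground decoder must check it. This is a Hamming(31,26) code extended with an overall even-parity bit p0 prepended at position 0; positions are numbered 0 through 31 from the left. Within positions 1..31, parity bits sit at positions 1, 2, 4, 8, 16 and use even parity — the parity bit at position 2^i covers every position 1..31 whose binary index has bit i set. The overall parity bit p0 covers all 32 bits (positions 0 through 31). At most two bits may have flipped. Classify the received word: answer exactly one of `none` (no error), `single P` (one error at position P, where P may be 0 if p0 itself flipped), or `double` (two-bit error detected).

s1: b1⊕b3⊕b5⊕b7⊕b9⊕b11⊕b13⊕b15⊕b17⊕b19⊕b21⊕b23⊕b25⊕b27⊕b29⊕b31 = 1⊕1⊕0⊕0⊕0⊕0⊕0⊕0⊕0⊕1⊕0⊕1⊕0⊕1⊕0⊕1 = 0
s2: b2⊕b3⊕b6⊕b7⊕b10⊕b11⊕b14⊕b15⊕b18⊕b19⊕b22⊕b23⊕b26⊕b27⊕b30⊕b31 = 0⊕1⊕0⊕0⊕1⊕0⊕1⊕0⊕0⊕1⊕0⊕1⊕1⊕1⊕1⊕1 = 1
s4: b4⊕b5⊕b6⊕b7⊕b12⊕b13⊕b14⊕b15⊕b20⊕b21⊕b22⊕b23⊕b28⊕b29⊕b30⊕b31 = 1⊕0⊕0⊕0⊕0⊕0⊕1⊕0⊕1⊕0⊕0⊕1⊕0⊕0⊕1⊕1 = 0
s8: b8⊕b9⊕b10⊕b11⊕b12⊕b13⊕b14⊕b15⊕b24⊕b25⊕b26⊕b27⊕b28⊕b29⊕b30⊕b31 = 1⊕0⊕1⊕0⊕0⊕0⊕1⊕0⊕0⊕0⊕1⊕1⊕0⊕0⊕1⊕1 = 1
s16: b16⊕b17⊕b18⊕b19⊕b20⊕b21⊕b22⊕b23⊕b24⊕b25⊕b26⊕b27⊕b28⊕b29⊕b30⊕b31 = 1⊕0⊕0⊕1⊕1⊕0⊕0⊕1⊕0⊕0⊕1⊕1⊕0⊕0⊕1⊕1 = 0
Syndrome (s16...s1) = 01010 → position 10.
Overall parity (XOR of all 32 bits, including p0): 1⊕1⊕0⊕1⊕1⊕0⊕0⊕0⊕1⊕0⊕1⊕0⊕0⊕0⊕1⊕0⊕1⊕0⊕0⊕1⊕1⊕0⊕0⊕1⊕0⊕0⊕1⊕1⊕0⊕0⊕1⊕1 = 1
Overall=1, syndrome position=10 → single-bit error at position 10.

single 10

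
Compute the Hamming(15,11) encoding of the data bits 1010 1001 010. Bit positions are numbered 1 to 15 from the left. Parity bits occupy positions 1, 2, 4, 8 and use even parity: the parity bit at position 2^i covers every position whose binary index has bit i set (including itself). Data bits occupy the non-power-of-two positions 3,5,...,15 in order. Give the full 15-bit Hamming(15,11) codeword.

Place data bits at non-power-of-two positions: b3=1, b5=0, b6=1, b7=0, b9=1, b10=0, b11=0, b12=1, b13=0, b14=1, b15=0.
p1 = XOR of data positions {3,5,7,9,11,13,15} = 1⊕0⊕0⊕1⊕0⊕0⊕0 = 0
p2 = XOR of data positions {3,6,7,10,11,14,15} = 1⊕1⊕0⊕0⊕0⊕1⊕0 = 1
p4 = XOR of data positions {5,6,7,12,13,14,15} = 0⊕1⊕0⊕1⊕0⊕1⊕0 = 1
p8 = XOR of data positions {9,10,11,12,13,14,15} = 1⊕0⊕0⊕1⊕0⊕1⊕0 = 1
Codeword b1..b15 = 011101011001010

011101011001010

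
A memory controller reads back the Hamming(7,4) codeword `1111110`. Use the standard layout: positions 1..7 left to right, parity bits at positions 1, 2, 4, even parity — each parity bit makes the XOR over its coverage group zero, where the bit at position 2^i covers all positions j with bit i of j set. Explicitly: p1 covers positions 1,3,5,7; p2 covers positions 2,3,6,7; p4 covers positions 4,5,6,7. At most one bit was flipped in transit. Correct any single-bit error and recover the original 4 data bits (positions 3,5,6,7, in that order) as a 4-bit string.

1111

s1: b1⊕b3⊕b5⊕b7 = 1⊕1⊕1⊕0 = 1
s2: b2⊕b3⊕b6⊕b7 = 1⊕1⊕1⊕0 = 1
s4: b4⊕b5⊕b6⊕b7 = 1⊕1⊕1⊕0 = 1
Syndrome (s4...s1) = 111 → position 7.
Flip bit 7: corrected codeword = 1111111
Data bits at positions 3,5,6,7: 1111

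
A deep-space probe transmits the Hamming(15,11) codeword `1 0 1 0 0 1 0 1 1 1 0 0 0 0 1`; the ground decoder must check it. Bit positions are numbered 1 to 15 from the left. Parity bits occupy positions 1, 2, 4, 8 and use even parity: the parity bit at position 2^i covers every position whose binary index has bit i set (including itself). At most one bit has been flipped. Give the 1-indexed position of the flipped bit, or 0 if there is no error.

s1: b1⊕b3⊕b5⊕b7⊕b9⊕b11⊕b13⊕b15 = 1⊕1⊕0⊕0⊕1⊕0⊕0⊕1 = 0
s2: b2⊕b3⊕b6⊕b7⊕b10⊕b11⊕b14⊕b15 = 0⊕1⊕1⊕0⊕1⊕0⊕0⊕1 = 0
s4: b4⊕b5⊕b6⊕b7⊕b12⊕b13⊕b14⊕b15 = 0⊕0⊕1⊕0⊕0⊕0⊕0⊕1 = 0
s8: b8⊕b9⊕b10⊕b11⊕b12⊕b13⊕b14⊕b15 = 1⊕1⊕1⊕0⊕0⊕0⊕0⊕1 = 0
Syndrome (s8...s1) = 0000 → position 0 (no error).

0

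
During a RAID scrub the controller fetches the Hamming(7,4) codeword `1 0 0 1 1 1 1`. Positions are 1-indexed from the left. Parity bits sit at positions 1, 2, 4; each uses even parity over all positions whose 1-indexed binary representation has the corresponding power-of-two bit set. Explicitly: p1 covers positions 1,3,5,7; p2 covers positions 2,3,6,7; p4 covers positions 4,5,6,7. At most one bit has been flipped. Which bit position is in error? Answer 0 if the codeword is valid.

s1: b1⊕b3⊕b5⊕b7 = 1⊕0⊕1⊕1 = 1
s2: b2⊕b3⊕b6⊕b7 = 0⊕0⊕1⊕1 = 0
s4: b4⊕b5⊕b6⊕b7 = 1⊕1⊕1⊕1 = 0
Syndrome (s4...s1) = 001 → position 1.

1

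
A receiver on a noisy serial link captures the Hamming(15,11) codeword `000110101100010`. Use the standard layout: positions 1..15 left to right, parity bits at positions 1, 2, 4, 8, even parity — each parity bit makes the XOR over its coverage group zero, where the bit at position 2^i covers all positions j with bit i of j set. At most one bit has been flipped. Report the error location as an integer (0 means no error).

11

s1: b1⊕b3⊕b5⊕b7⊕b9⊕b11⊕b13⊕b15 = 0⊕0⊕1⊕1⊕1⊕0⊕0⊕0 = 1
s2: b2⊕b3⊕b6⊕b7⊕b10⊕b11⊕b14⊕b15 = 0⊕0⊕0⊕1⊕1⊕0⊕1⊕0 = 1
s4: b4⊕b5⊕b6⊕b7⊕b12⊕b13⊕b14⊕b15 = 1⊕1⊕0⊕1⊕0⊕0⊕1⊕0 = 0
s8: b8⊕b9⊕b10⊕b11⊕b12⊕b13⊕b14⊕b15 = 0⊕1⊕1⊕0⊕0⊕0⊕1⊕0 = 1
Syndrome (s8...s1) = 1011 → position 11.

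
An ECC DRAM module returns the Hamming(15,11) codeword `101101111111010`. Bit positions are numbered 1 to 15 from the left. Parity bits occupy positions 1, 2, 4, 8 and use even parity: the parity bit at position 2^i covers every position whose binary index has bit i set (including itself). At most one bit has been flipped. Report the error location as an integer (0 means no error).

s1: b1⊕b3⊕b5⊕b7⊕b9⊕b11⊕b13⊕b15 = 1⊕1⊕0⊕1⊕1⊕1⊕0⊕0 = 1
s2: b2⊕b3⊕b6⊕b7⊕b10⊕b11⊕b14⊕b15 = 0⊕1⊕1⊕1⊕1⊕1⊕1⊕0 = 0
s4: b4⊕b5⊕b6⊕b7⊕b12⊕b13⊕b14⊕b15 = 1⊕0⊕1⊕1⊕1⊕0⊕1⊕0 = 1
s8: b8⊕b9⊕b10⊕b11⊕b12⊕b13⊕b14⊕b15 = 1⊕1⊕1⊕1⊕1⊕0⊕1⊕0 = 0
Syndrome (s8...s1) = 0101 → position 5.

5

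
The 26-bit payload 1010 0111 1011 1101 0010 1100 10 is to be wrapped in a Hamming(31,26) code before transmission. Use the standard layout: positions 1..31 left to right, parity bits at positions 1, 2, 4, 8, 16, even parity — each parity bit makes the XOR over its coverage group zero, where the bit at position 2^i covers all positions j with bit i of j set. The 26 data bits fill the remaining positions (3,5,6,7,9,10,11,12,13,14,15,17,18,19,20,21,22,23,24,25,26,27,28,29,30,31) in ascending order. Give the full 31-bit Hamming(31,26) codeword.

0010010101111010111010010110010

Place data bits at non-power-of-two positions: b3=1, b5=0, b6=1, b7=0, b9=0, b10=1, b11=1, b12=1, b13=1, b14=0, b15=1, b17=1, b18=1, b19=1, b20=0, b21=1, b22=0, b23=0, b24=1, b25=0, b26=1, b27=1, b28=0, b29=0, b30=1, b31=0.
p1 = XOR of data positions {3,5,7,9,11,13,15,17,19,21,23,25,27,29,31} = 1⊕0⊕0⊕0⊕1⊕1⊕1⊕1⊕1⊕1⊕0⊕0⊕1⊕0⊕0 = 0
p2 = XOR of data positions {3,6,7,10,11,14,15,18,19,22,23,26,27,30,31} = 1⊕1⊕0⊕1⊕1⊕0⊕1⊕1⊕1⊕0⊕0⊕1⊕1⊕1⊕0 = 0
p4 = XOR of data positions {5,6,7,12,13,14,15,20,21,22,23,28,29,30,31} = 0⊕1⊕0⊕1⊕1⊕0⊕1⊕0⊕1⊕0⊕0⊕0⊕0⊕1⊕0 = 0
p8 = XOR of data positions {9,10,11,12,13,14,15,24,25,26,27,28,29,30,31} = 0⊕1⊕1⊕1⊕1⊕0⊕1⊕1⊕0⊕1⊕1⊕0⊕0⊕1⊕0 = 1
p16 = XOR of data positions {17,18,19,20,21,22,23,24,25,26,27,28,29,30,31} = 1⊕1⊕1⊕0⊕1⊕0⊕0⊕1⊕0⊕1⊕1⊕0⊕0⊕1⊕0 = 0
Codeword b1..b31 = 0010010101111010111010010110010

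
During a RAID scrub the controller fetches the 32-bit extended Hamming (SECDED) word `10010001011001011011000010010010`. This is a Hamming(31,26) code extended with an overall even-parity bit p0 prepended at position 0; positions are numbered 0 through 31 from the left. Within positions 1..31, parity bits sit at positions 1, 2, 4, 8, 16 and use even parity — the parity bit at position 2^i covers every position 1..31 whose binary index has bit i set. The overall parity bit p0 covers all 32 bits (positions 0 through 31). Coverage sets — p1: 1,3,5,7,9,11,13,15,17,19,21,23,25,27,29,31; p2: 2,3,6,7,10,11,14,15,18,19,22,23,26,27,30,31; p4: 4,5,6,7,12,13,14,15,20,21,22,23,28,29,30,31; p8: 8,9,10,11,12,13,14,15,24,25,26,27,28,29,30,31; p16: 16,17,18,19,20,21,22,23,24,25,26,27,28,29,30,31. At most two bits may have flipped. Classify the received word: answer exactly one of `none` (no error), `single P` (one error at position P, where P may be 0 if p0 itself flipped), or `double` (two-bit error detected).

s1: b1⊕b3⊕b5⊕b7⊕b9⊕b11⊕b13⊕b15⊕b17⊕b19⊕b21⊕b23⊕b25⊕b27⊕b29⊕b31 = 0⊕1⊕0⊕1⊕1⊕0⊕1⊕1⊕0⊕1⊕0⊕0⊕0⊕1⊕0⊕0 = 1
s2: b2⊕b3⊕b6⊕b7⊕b10⊕b11⊕b14⊕b15⊕b18⊕b19⊕b22⊕b23⊕b26⊕b27⊕b30⊕b31 = 0⊕1⊕0⊕1⊕1⊕0⊕0⊕1⊕1⊕1⊕0⊕0⊕0⊕1⊕1⊕0 = 0
s4: b4⊕b5⊕b6⊕b7⊕b12⊕b13⊕b14⊕b15⊕b20⊕b21⊕b22⊕b23⊕b28⊕b29⊕b30⊕b31 = 0⊕0⊕0⊕1⊕0⊕1⊕0⊕1⊕0⊕0⊕0⊕0⊕0⊕0⊕1⊕0 = 0
s8: b8⊕b9⊕b10⊕b11⊕b12⊕b13⊕b14⊕b15⊕b24⊕b25⊕b26⊕b27⊕b28⊕b29⊕b30⊕b31 = 0⊕1⊕1⊕0⊕0⊕1⊕0⊕1⊕1⊕0⊕0⊕1⊕0⊕0⊕1⊕0 = 1
s16: b16⊕b17⊕b18⊕b19⊕b20⊕b21⊕b22⊕b23⊕b24⊕b25⊕b26⊕b27⊕b28⊕b29⊕b30⊕b31 = 1⊕0⊕1⊕1⊕0⊕0⊕0⊕0⊕1⊕0⊕0⊕1⊕0⊕0⊕1⊕0 = 0
Syndrome (s16...s1) = 01001 → position 9.
Overall parity (XOR of all 32 bits, including p0): 1⊕0⊕0⊕1⊕0⊕0⊕0⊕1⊕0⊕1⊕1⊕0⊕0⊕1⊕0⊕1⊕1⊕0⊕1⊕1⊕0⊕0⊕0⊕0⊕1⊕0⊕0⊕1⊕0⊕0⊕1⊕0 = 1
Overall=1, syndrome position=9 → single-bit error at position 9.

single 9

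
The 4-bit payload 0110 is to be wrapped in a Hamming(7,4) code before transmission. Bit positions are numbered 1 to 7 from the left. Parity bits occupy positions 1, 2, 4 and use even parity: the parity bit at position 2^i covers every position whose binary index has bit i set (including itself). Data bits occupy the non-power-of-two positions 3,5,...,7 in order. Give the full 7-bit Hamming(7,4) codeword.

1100110

Place data bits at non-power-of-two positions: b3=0, b5=1, b6=1, b7=0.
p1 = XOR of data positions {3,5,7} = 0⊕1⊕0 = 1
p2 = XOR of data positions {3,6,7} = 0⊕1⊕0 = 1
p4 = XOR of data positions {5,6,7} = 1⊕1⊕0 = 0
Codeword b1..b7 = 1100110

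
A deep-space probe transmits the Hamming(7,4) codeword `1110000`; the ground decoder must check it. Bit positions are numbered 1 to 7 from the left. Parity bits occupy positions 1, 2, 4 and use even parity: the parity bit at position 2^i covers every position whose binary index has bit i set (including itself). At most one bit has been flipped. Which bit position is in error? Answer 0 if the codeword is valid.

0

s1: b1⊕b3⊕b5⊕b7 = 1⊕1⊕0⊕0 = 0
s2: b2⊕b3⊕b6⊕b7 = 1⊕1⊕0⊕0 = 0
s4: b4⊕b5⊕b6⊕b7 = 0⊕0⊕0⊕0 = 0
Syndrome (s4...s1) = 000 → position 0 (no error).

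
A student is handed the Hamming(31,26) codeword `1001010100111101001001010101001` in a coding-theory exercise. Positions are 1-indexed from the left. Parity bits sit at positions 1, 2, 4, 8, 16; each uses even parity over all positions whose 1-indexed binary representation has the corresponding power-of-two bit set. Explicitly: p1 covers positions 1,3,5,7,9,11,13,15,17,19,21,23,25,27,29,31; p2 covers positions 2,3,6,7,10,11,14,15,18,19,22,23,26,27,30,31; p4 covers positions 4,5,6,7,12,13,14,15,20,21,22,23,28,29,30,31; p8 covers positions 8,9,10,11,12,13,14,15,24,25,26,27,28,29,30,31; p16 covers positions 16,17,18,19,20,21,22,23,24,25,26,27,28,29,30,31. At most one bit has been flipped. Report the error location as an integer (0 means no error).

27

s1: b1⊕b3⊕b5⊕b7⊕b9⊕b11⊕b13⊕b15⊕b17⊕b19⊕b21⊕b23⊕b25⊕b27⊕b29⊕b31 = 1⊕0⊕0⊕0⊕0⊕1⊕1⊕0⊕0⊕1⊕0⊕0⊕0⊕0⊕0⊕1 = 1
s2: b2⊕b3⊕b6⊕b7⊕b10⊕b11⊕b14⊕b15⊕b18⊕b19⊕b22⊕b23⊕b26⊕b27⊕b30⊕b31 = 0⊕0⊕1⊕0⊕0⊕1⊕1⊕0⊕0⊕1⊕1⊕0⊕1⊕0⊕0⊕1 = 1
s4: b4⊕b5⊕b6⊕b7⊕b12⊕b13⊕b14⊕b15⊕b20⊕b21⊕b22⊕b23⊕b28⊕b29⊕b30⊕b31 = 1⊕0⊕1⊕0⊕1⊕1⊕1⊕0⊕0⊕0⊕1⊕0⊕1⊕0⊕0⊕1 = 0
s8: b8⊕b9⊕b10⊕b11⊕b12⊕b13⊕b14⊕b15⊕b24⊕b25⊕b26⊕b27⊕b28⊕b29⊕b30⊕b31 = 1⊕0⊕0⊕1⊕1⊕1⊕1⊕0⊕1⊕0⊕1⊕0⊕1⊕0⊕0⊕1 = 1
s16: b16⊕b17⊕b18⊕b19⊕b20⊕b21⊕b22⊕b23⊕b24⊕b25⊕b26⊕b27⊕b28⊕b29⊕b30⊕b31 = 1⊕0⊕0⊕1⊕0⊕0⊕1⊕0⊕1⊕0⊕1⊕0⊕1⊕0⊕0⊕1 = 1
Syndrome (s16...s1) = 11011 → position 27.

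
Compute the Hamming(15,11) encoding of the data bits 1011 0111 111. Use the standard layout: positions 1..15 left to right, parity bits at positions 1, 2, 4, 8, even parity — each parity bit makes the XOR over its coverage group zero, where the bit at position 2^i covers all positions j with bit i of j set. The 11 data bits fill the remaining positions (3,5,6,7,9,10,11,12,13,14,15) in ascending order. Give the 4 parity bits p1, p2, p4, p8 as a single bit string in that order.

1100

Place data bits at non-power-of-two positions: b3=1, b5=0, b6=1, b7=1, b9=0, b10=1, b11=1, b12=1, b13=1, b14=1, b15=1.
p1 = XOR of data positions {3,5,7,9,11,13,15} = 1⊕0⊕1⊕0⊕1⊕1⊕1 = 1
p2 = XOR of data positions {3,6,7,10,11,14,15} = 1⊕1⊕1⊕1⊕1⊕1⊕1 = 1
p4 = XOR of data positions {5,6,7,12,13,14,15} = 0⊕1⊕1⊕1⊕1⊕1⊕1 = 0
p8 = XOR of data positions {9,10,11,12,13,14,15} = 0⊕1⊕1⊕1⊕1⊕1⊕1 = 0
Parity bits p1,p2,p4,p8 = 1100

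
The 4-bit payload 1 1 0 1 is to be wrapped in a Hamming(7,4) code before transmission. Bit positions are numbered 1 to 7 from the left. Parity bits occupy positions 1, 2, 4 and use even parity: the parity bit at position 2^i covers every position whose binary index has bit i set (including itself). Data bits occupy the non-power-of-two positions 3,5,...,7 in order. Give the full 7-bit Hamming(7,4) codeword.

1010101

Place data bits at non-power-of-two positions: b3=1, b5=1, b6=0, b7=1.
p1 = XOR of data positions {3,5,7} = 1⊕1⊕1 = 1
p2 = XOR of data positions {3,6,7} = 1⊕0⊕1 = 0
p4 = XOR of data positions {5,6,7} = 1⊕0⊕1 = 0
Codeword b1..b7 = 1010101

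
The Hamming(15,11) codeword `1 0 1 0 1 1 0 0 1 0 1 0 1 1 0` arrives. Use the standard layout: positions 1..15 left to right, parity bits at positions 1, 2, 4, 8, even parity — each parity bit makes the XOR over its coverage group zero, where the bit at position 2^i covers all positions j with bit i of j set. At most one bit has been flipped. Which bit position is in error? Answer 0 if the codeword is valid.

s1: b1⊕b3⊕b5⊕b7⊕b9⊕b11⊕b13⊕b15 = 1⊕1⊕1⊕0⊕1⊕1⊕1⊕0 = 0
s2: b2⊕b3⊕b6⊕b7⊕b10⊕b11⊕b14⊕b15 = 0⊕1⊕1⊕0⊕0⊕1⊕1⊕0 = 0
s4: b4⊕b5⊕b6⊕b7⊕b12⊕b13⊕b14⊕b15 = 0⊕1⊕1⊕0⊕0⊕1⊕1⊕0 = 0
s8: b8⊕b9⊕b10⊕b11⊕b12⊕b13⊕b14⊕b15 = 0⊕1⊕0⊕1⊕0⊕1⊕1⊕0 = 0
Syndrome (s8...s1) = 0000 → position 0 (no error).

0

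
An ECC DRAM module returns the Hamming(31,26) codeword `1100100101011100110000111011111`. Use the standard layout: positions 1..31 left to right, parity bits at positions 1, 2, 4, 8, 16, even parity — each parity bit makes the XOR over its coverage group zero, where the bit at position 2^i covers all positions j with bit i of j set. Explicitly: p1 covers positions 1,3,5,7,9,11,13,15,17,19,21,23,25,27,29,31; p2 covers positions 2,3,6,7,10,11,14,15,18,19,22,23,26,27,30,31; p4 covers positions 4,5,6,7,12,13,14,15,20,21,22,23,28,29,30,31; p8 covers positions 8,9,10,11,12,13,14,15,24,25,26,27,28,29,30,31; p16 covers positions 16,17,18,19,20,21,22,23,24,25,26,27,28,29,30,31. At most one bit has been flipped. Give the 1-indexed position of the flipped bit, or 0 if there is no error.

5

s1: b1⊕b3⊕b5⊕b7⊕b9⊕b11⊕b13⊕b15⊕b17⊕b19⊕b21⊕b23⊕b25⊕b27⊕b29⊕b31 = 1⊕0⊕1⊕0⊕0⊕0⊕1⊕0⊕1⊕0⊕0⊕1⊕1⊕1⊕1⊕1 = 1
s2: b2⊕b3⊕b6⊕b7⊕b10⊕b11⊕b14⊕b15⊕b18⊕b19⊕b22⊕b23⊕b26⊕b27⊕b30⊕b31 = 1⊕0⊕0⊕0⊕1⊕0⊕1⊕0⊕1⊕0⊕0⊕1⊕0⊕1⊕1⊕1 = 0
s4: b4⊕b5⊕b6⊕b7⊕b12⊕b13⊕b14⊕b15⊕b20⊕b21⊕b22⊕b23⊕b28⊕b29⊕b30⊕b31 = 0⊕1⊕0⊕0⊕1⊕1⊕1⊕0⊕0⊕0⊕0⊕1⊕1⊕1⊕1⊕1 = 1
s8: b8⊕b9⊕b10⊕b11⊕b12⊕b13⊕b14⊕b15⊕b24⊕b25⊕b26⊕b27⊕b28⊕b29⊕b30⊕b31 = 1⊕0⊕1⊕0⊕1⊕1⊕1⊕0⊕1⊕1⊕0⊕1⊕1⊕1⊕1⊕1 = 0
s16: b16⊕b17⊕b18⊕b19⊕b20⊕b21⊕b22⊕b23⊕b24⊕b25⊕b26⊕b27⊕b28⊕b29⊕b30⊕b31 = 0⊕1⊕1⊕0⊕0⊕0⊕0⊕1⊕1⊕1⊕0⊕1⊕1⊕1⊕1⊕1 = 0
Syndrome (s16...s1) = 00101 → position 5.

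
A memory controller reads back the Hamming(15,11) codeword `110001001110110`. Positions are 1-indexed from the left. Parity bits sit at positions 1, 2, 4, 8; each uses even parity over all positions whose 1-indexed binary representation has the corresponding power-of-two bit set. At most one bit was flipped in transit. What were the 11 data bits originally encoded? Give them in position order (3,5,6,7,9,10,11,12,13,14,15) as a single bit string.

s1: b1⊕b3⊕b5⊕b7⊕b9⊕b11⊕b13⊕b15 = 1⊕0⊕0⊕0⊕1⊕1⊕1⊕0 = 0
s2: b2⊕b3⊕b6⊕b7⊕b10⊕b11⊕b14⊕b15 = 1⊕0⊕1⊕0⊕1⊕1⊕1⊕0 = 1
s4: b4⊕b5⊕b6⊕b7⊕b12⊕b13⊕b14⊕b15 = 0⊕0⊕1⊕0⊕0⊕1⊕1⊕0 = 1
s8: b8⊕b9⊕b10⊕b11⊕b12⊕b13⊕b14⊕b15 = 0⊕1⊕1⊕1⊕0⊕1⊕1⊕0 = 1
Syndrome (s8...s1) = 1110 → position 14.
Flip bit 14: corrected codeword = 110001001110100
Data bits at positions 3,5,6,7,9,10,11,12,13,14,15: 00101110100

00101110100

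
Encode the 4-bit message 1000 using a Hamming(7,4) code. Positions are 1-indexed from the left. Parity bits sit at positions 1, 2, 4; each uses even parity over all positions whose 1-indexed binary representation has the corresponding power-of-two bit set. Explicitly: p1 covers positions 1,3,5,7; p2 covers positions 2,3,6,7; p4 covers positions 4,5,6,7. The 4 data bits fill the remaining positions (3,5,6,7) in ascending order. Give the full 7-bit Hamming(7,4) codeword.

Place data bits at non-power-of-two positions: b3=1, b5=0, b6=0, b7=0.
p1 = XOR of data positions {3,5,7} = 1⊕0⊕0 = 1
p2 = XOR of data positions {3,6,7} = 1⊕0⊕0 = 1
p4 = XOR of data positions {5,6,7} = 0⊕0⊕0 = 0
Codeword b1..b7 = 1110000

1110000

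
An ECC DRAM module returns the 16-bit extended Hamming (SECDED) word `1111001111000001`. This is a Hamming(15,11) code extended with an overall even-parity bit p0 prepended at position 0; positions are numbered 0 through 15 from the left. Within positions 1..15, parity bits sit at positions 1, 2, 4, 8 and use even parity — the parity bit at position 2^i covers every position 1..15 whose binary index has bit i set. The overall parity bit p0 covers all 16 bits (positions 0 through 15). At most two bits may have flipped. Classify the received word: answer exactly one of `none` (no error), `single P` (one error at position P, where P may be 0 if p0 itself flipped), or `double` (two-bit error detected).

s1: b1⊕b3⊕b5⊕b7⊕b9⊕b11⊕b13⊕b15 = 1⊕1⊕0⊕1⊕1⊕0⊕0⊕1 = 1
s2: b2⊕b3⊕b6⊕b7⊕b10⊕b11⊕b14⊕b15 = 1⊕1⊕1⊕1⊕0⊕0⊕0⊕1 = 1
s4: b4⊕b5⊕b6⊕b7⊕b12⊕b13⊕b14⊕b15 = 0⊕0⊕1⊕1⊕0⊕0⊕0⊕1 = 1
s8: b8⊕b9⊕b10⊕b11⊕b12⊕b13⊕b14⊕b15 = 1⊕1⊕0⊕0⊕0⊕0⊕0⊕1 = 1
Syndrome (s8...s1) = 1111 → position 15.
Overall parity (XOR of all 16 bits, including p0): 1⊕1⊕1⊕1⊕0⊕0⊕1⊕1⊕1⊕1⊕0⊕0⊕0⊕0⊕0⊕1 = 1
Overall=1, syndrome position=15 → single-bit error at position 15.

single 15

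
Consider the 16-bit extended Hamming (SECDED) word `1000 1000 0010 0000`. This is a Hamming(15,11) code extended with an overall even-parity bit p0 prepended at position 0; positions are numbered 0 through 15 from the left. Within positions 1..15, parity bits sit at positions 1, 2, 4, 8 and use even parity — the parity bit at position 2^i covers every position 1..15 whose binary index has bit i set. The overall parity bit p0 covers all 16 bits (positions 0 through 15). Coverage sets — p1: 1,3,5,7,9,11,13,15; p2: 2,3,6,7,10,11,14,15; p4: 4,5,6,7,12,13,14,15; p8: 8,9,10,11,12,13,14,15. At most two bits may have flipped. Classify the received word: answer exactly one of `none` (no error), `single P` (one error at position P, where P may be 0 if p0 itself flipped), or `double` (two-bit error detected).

single 14

s1: b1⊕b3⊕b5⊕b7⊕b9⊕b11⊕b13⊕b15 = 0⊕0⊕0⊕0⊕0⊕0⊕0⊕0 = 0
s2: b2⊕b3⊕b6⊕b7⊕b10⊕b11⊕b14⊕b15 = 0⊕0⊕0⊕0⊕1⊕0⊕0⊕0 = 1
s4: b4⊕b5⊕b6⊕b7⊕b12⊕b13⊕b14⊕b15 = 1⊕0⊕0⊕0⊕0⊕0⊕0⊕0 = 1
s8: b8⊕b9⊕b10⊕b11⊕b12⊕b13⊕b14⊕b15 = 0⊕0⊕1⊕0⊕0⊕0⊕0⊕0 = 1
Syndrome (s8...s1) = 1110 → position 14.
Overall parity (XOR of all 16 bits, including p0): 1⊕0⊕0⊕0⊕1⊕0⊕0⊕0⊕0⊕0⊕1⊕0⊕0⊕0⊕0⊕0 = 1
Overall=1, syndrome position=14 → single-bit error at position 14.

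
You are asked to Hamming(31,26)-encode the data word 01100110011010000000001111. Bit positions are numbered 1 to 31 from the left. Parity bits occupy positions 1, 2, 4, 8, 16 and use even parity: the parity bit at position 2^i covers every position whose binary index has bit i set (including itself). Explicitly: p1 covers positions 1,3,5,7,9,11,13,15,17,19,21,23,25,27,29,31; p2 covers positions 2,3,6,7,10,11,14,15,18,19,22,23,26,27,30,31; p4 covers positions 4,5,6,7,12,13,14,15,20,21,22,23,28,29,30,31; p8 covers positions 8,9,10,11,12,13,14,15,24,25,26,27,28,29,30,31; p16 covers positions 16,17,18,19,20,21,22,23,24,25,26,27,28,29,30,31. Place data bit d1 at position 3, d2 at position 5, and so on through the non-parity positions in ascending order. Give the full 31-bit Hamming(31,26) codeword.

Place data bits at non-power-of-two positions: b3=0, b5=1, b6=1, b7=0, b9=0, b10=1, b11=1, b12=0, b13=0, b14=1, b15=1, b17=0, b18=1, b19=0, b20=0, b21=0, b22=0, b23=0, b24=0, b25=0, b26=0, b27=0, b28=1, b29=1, b30=1, b31=1.
p1 = XOR of data positions {3,5,7,9,11,13,15,17,19,21,23,25,27,29,31} = 0⊕1⊕0⊕0⊕1⊕0⊕1⊕0⊕0⊕0⊕0⊕0⊕0⊕1⊕1 = 1
p2 = XOR of data positions {3,6,7,10,11,14,15,18,19,22,23,26,27,30,31} = 0⊕1⊕0⊕1⊕1⊕1⊕1⊕1⊕0⊕0⊕0⊕0⊕0⊕1⊕1 = 0
p4 = XOR of data positions {5,6,7,12,13,14,15,20,21,22,23,28,29,30,31} = 1⊕1⊕0⊕0⊕0⊕1⊕1⊕0⊕0⊕0⊕0⊕1⊕1⊕1⊕1 = 0
p8 = XOR of data positions {9,10,11,12,13,14,15,24,25,26,27,28,29,30,31} = 0⊕1⊕1⊕0⊕0⊕1⊕1⊕0⊕0⊕0⊕0⊕1⊕1⊕1⊕1 = 0
p16 = XOR of data positions {17,18,19,20,21,22,23,24,25,26,27,28,29,30,31} = 0⊕1⊕0⊕0⊕0⊕0⊕0⊕0⊕0⊕0⊕0⊕1⊕1⊕1⊕1 = 1
Codeword b1..b31 = 1000110001100111010000000001111

1000110001100111010000000001111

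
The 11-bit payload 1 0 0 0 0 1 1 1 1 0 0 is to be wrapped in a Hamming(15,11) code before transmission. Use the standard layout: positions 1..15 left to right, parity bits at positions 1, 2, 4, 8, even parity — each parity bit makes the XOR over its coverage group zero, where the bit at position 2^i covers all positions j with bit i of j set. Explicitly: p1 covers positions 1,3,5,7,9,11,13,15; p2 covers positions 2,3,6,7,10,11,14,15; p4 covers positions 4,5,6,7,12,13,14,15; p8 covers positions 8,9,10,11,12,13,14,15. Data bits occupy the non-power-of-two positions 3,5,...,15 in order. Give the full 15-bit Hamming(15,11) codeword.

Place data bits at non-power-of-two positions: b3=1, b5=0, b6=0, b7=0, b9=0, b10=1, b11=1, b12=1, b13=1, b14=0, b15=0.
p1 = XOR of data positions {3,5,7,9,11,13,15} = 1⊕0⊕0⊕0⊕1⊕1⊕0 = 1
p2 = XOR of data positions {3,6,7,10,11,14,15} = 1⊕0⊕0⊕1⊕1⊕0⊕0 = 1
p4 = XOR of data positions {5,6,7,12,13,14,15} = 0⊕0⊕0⊕1⊕1⊕0⊕0 = 0
p8 = XOR of data positions {9,10,11,12,13,14,15} = 0⊕1⊕1⊕1⊕1⊕0⊕0 = 0
Codeword b1..b15 = 111000000111100

111000000111100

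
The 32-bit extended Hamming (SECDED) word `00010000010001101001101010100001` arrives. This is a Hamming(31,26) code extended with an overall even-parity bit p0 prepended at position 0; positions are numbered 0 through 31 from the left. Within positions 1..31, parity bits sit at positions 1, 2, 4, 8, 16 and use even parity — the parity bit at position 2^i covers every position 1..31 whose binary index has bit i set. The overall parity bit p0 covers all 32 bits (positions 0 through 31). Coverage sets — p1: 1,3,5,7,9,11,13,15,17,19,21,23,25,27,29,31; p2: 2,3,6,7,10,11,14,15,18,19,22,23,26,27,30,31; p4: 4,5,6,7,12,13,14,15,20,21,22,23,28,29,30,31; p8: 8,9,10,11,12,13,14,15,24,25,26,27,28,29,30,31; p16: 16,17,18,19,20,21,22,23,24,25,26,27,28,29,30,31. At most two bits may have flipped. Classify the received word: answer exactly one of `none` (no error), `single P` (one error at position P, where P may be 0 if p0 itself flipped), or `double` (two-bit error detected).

s1: b1⊕b3⊕b5⊕b7⊕b9⊕b11⊕b13⊕b15⊕b17⊕b19⊕b21⊕b23⊕b25⊕b27⊕b29⊕b31 = 0⊕1⊕0⊕0⊕1⊕0⊕1⊕0⊕0⊕1⊕0⊕0⊕0⊕0⊕0⊕1 = 1
s2: b2⊕b3⊕b6⊕b7⊕b10⊕b11⊕b14⊕b15⊕b18⊕b19⊕b22⊕b23⊕b26⊕b27⊕b30⊕b31 = 0⊕1⊕0⊕0⊕0⊕0⊕1⊕0⊕0⊕1⊕1⊕0⊕1⊕0⊕0⊕1 = 0
s4: b4⊕b5⊕b6⊕b7⊕b12⊕b13⊕b14⊕b15⊕b20⊕b21⊕b22⊕b23⊕b28⊕b29⊕b30⊕b31 = 0⊕0⊕0⊕0⊕0⊕1⊕1⊕0⊕1⊕0⊕1⊕0⊕0⊕0⊕0⊕1 = 1
s8: b8⊕b9⊕b10⊕b11⊕b12⊕b13⊕b14⊕b15⊕b24⊕b25⊕b26⊕b27⊕b28⊕b29⊕b30⊕b31 = 0⊕1⊕0⊕0⊕0⊕1⊕1⊕0⊕1⊕0⊕1⊕0⊕0⊕0⊕0⊕1 = 0
s16: b16⊕b17⊕b18⊕b19⊕b20⊕b21⊕b22⊕b23⊕b24⊕b25⊕b26⊕b27⊕b28⊕b29⊕b30⊕b31 = 1⊕0⊕0⊕1⊕1⊕0⊕1⊕0⊕1⊕0⊕1⊕0⊕0⊕0⊕0⊕1 = 1
Syndrome (s16...s1) = 10101 → position 21.
Overall parity (XOR of all 32 bits, including p0): 0⊕0⊕0⊕1⊕0⊕0⊕0⊕0⊕0⊕1⊕0⊕0⊕0⊕1⊕1⊕0⊕1⊕0⊕0⊕1⊕1⊕0⊕1⊕0⊕1⊕0⊕1⊕0⊕0⊕0⊕0⊕1 = 1
Overall=1, syndrome position=21 → single-bit error at position 21.

single 21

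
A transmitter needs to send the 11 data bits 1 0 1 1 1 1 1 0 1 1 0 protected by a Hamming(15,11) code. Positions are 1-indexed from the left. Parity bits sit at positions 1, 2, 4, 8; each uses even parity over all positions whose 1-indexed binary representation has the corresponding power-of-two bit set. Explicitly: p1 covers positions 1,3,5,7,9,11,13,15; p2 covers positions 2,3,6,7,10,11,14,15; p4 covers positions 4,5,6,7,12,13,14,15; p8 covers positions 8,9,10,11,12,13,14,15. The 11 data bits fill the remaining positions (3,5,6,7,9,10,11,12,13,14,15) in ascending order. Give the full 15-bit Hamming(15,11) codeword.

101001111110110

Place data bits at non-power-of-two positions: b3=1, b5=0, b6=1, b7=1, b9=1, b10=1, b11=1, b12=0, b13=1, b14=1, b15=0.
p1 = XOR of data positions {3,5,7,9,11,13,15} = 1⊕0⊕1⊕1⊕1⊕1⊕0 = 1
p2 = XOR of data positions {3,6,7,10,11,14,15} = 1⊕1⊕1⊕1⊕1⊕1⊕0 = 0
p4 = XOR of data positions {5,6,7,12,13,14,15} = 0⊕1⊕1⊕0⊕1⊕1⊕0 = 0
p8 = XOR of data positions {9,10,11,12,13,14,15} = 1⊕1⊕1⊕0⊕1⊕1⊕0 = 1
Codeword b1..b15 = 101001111110110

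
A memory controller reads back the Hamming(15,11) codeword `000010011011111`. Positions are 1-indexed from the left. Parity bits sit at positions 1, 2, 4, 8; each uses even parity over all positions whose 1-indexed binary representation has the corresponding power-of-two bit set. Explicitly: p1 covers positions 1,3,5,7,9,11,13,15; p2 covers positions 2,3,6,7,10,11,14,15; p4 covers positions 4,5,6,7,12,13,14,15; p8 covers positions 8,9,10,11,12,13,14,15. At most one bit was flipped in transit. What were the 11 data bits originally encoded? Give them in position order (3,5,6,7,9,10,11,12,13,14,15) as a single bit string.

s1: b1⊕b3⊕b5⊕b7⊕b9⊕b11⊕b13⊕b15 = 0⊕0⊕1⊕0⊕1⊕1⊕1⊕1 = 1
s2: b2⊕b3⊕b6⊕b7⊕b10⊕b11⊕b14⊕b15 = 0⊕0⊕0⊕0⊕0⊕1⊕1⊕1 = 1
s4: b4⊕b5⊕b6⊕b7⊕b12⊕b13⊕b14⊕b15 = 0⊕1⊕0⊕0⊕1⊕1⊕1⊕1 = 1
s8: b8⊕b9⊕b10⊕b11⊕b12⊕b13⊕b14⊕b15 = 1⊕1⊕0⊕1⊕1⊕1⊕1⊕1 = 1
Syndrome (s8...s1) = 1111 → position 15.
Flip bit 15: corrected codeword = 000010011011110
Data bits at positions 3,5,6,7,9,10,11,12,13,14,15: 01001011110

01001011110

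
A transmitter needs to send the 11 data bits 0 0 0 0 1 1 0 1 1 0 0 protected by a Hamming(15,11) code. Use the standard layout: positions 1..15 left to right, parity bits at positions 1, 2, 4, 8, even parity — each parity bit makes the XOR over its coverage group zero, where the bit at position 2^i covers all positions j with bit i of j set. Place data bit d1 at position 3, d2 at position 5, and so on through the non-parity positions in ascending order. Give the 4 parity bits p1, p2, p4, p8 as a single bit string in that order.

0100

Place data bits at non-power-of-two positions: b3=0, b5=0, b6=0, b7=0, b9=1, b10=1, b11=0, b12=1, b13=1, b14=0, b15=0.
p1 = XOR of data positions {3,5,7,9,11,13,15} = 0⊕0⊕0⊕1⊕0⊕1⊕0 = 0
p2 = XOR of data positions {3,6,7,10,11,14,15} = 0⊕0⊕0⊕1⊕0⊕0⊕0 = 1
p4 = XOR of data positions {5,6,7,12,13,14,15} = 0⊕0⊕0⊕1⊕1⊕0⊕0 = 0
p8 = XOR of data positions {9,10,11,12,13,14,15} = 1⊕1⊕0⊕1⊕1⊕0⊕0 = 0
Parity bits p1,p2,p4,p8 = 0100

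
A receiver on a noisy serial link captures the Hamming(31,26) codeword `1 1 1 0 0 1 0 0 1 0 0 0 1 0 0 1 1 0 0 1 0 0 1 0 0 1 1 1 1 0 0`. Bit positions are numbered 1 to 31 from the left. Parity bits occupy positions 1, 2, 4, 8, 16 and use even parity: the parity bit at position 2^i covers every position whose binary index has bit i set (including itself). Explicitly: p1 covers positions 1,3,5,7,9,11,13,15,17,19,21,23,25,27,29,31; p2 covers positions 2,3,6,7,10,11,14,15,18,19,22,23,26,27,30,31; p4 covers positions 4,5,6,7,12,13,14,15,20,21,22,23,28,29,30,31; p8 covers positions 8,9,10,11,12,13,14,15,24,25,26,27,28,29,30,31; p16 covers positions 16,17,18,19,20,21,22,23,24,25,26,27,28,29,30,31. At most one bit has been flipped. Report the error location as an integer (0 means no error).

s1: b1⊕b3⊕b5⊕b7⊕b9⊕b11⊕b13⊕b15⊕b17⊕b19⊕b21⊕b23⊕b25⊕b27⊕b29⊕b31 = 1⊕1⊕0⊕0⊕1⊕0⊕1⊕0⊕1⊕0⊕0⊕1⊕0⊕1⊕1⊕0 = 0
s2: b2⊕b3⊕b6⊕b7⊕b10⊕b11⊕b14⊕b15⊕b18⊕b19⊕b22⊕b23⊕b26⊕b27⊕b30⊕b31 = 1⊕1⊕1⊕0⊕0⊕0⊕0⊕0⊕0⊕0⊕0⊕1⊕1⊕1⊕0⊕0 = 0
s4: b4⊕b5⊕b6⊕b7⊕b12⊕b13⊕b14⊕b15⊕b20⊕b21⊕b22⊕b23⊕b28⊕b29⊕b30⊕b31 = 0⊕0⊕1⊕0⊕0⊕1⊕0⊕0⊕1⊕0⊕0⊕1⊕1⊕1⊕0⊕0 = 0
s8: b8⊕b9⊕b10⊕b11⊕b12⊕b13⊕b14⊕b15⊕b24⊕b25⊕b26⊕b27⊕b28⊕b29⊕b30⊕b31 = 0⊕1⊕0⊕0⊕0⊕1⊕0⊕0⊕0⊕0⊕1⊕1⊕1⊕1⊕0⊕0 = 0
s16: b16⊕b17⊕b18⊕b19⊕b20⊕b21⊕b22⊕b23⊕b24⊕b25⊕b26⊕b27⊕b28⊕b29⊕b30⊕b31 = 1⊕1⊕0⊕0⊕1⊕0⊕0⊕1⊕0⊕0⊕1⊕1⊕1⊕1⊕0⊕0 = 0
Syndrome (s16...s1) = 00000 → position 0 (no error).

0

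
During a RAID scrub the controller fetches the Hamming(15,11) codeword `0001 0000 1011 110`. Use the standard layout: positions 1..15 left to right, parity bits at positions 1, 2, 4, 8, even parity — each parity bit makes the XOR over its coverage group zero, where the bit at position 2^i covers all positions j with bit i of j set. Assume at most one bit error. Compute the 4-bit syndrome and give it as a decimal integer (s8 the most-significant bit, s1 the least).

s1: b1⊕b3⊕b5⊕b7⊕b9⊕b11⊕b13⊕b15 = 0⊕0⊕0⊕0⊕1⊕1⊕1⊕0 = 1
s2: b2⊕b3⊕b6⊕b7⊕b10⊕b11⊕b14⊕b15 = 0⊕0⊕0⊕0⊕0⊕1⊕1⊕0 = 0
s4: b4⊕b5⊕b6⊕b7⊕b12⊕b13⊕b14⊕b15 = 1⊕0⊕0⊕0⊕1⊕1⊕1⊕0 = 0
s8: b8⊕b9⊕b10⊕b11⊕b12⊕b13⊕b14⊕b15 = 0⊕1⊕0⊕1⊕1⊕1⊕1⊕0 = 1
Syndrome (s8...s1) = 1001 → position 9.

9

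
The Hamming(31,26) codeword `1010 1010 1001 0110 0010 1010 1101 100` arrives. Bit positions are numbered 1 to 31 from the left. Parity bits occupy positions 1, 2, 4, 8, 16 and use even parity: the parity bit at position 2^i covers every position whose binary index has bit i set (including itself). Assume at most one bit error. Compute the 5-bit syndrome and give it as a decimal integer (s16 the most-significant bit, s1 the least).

s1: b1⊕b3⊕b5⊕b7⊕b9⊕b11⊕b13⊕b15⊕b17⊕b19⊕b21⊕b23⊕b25⊕b27⊕b29⊕b31 = 1⊕1⊕1⊕1⊕1⊕0⊕0⊕1⊕0⊕1⊕1⊕1⊕1⊕0⊕1⊕0 = 1
s2: b2⊕b3⊕b6⊕b7⊕b10⊕b11⊕b14⊕b15⊕b18⊕b19⊕b22⊕b23⊕b26⊕b27⊕b30⊕b31 = 0⊕1⊕0⊕1⊕0⊕0⊕1⊕1⊕0⊕1⊕0⊕1⊕1⊕0⊕0⊕0 = 1
s4: b4⊕b5⊕b6⊕b7⊕b12⊕b13⊕b14⊕b15⊕b20⊕b21⊕b22⊕b23⊕b28⊕b29⊕b30⊕b31 = 0⊕1⊕0⊕1⊕1⊕0⊕1⊕1⊕0⊕1⊕0⊕1⊕1⊕1⊕0⊕0 = 1
s8: b8⊕b9⊕b10⊕b11⊕b12⊕b13⊕b14⊕b15⊕b24⊕b25⊕b26⊕b27⊕b28⊕b29⊕b30⊕b31 = 0⊕1⊕0⊕0⊕1⊕0⊕1⊕1⊕0⊕1⊕1⊕0⊕1⊕1⊕0⊕0 = 0
s16: b16⊕b17⊕b18⊕b19⊕b20⊕b21⊕b22⊕b23⊕b24⊕b25⊕b26⊕b27⊕b28⊕b29⊕b30⊕b31 = 0⊕0⊕0⊕1⊕0⊕1⊕0⊕1⊕0⊕1⊕1⊕0⊕1⊕1⊕0⊕0 = 1
Syndrome (s16...s1) = 10111 → position 23.

23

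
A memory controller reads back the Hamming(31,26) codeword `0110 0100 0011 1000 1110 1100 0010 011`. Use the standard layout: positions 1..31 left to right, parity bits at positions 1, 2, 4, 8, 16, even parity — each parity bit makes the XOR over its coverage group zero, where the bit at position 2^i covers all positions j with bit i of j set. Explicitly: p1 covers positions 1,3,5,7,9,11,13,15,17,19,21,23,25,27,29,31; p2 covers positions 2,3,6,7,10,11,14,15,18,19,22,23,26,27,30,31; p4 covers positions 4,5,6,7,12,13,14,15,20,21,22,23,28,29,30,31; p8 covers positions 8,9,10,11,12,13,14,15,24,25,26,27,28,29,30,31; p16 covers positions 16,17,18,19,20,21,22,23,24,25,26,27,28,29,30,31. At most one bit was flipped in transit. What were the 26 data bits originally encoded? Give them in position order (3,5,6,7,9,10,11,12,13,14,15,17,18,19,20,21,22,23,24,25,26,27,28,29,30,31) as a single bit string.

10100011100111011000010011

s1: b1⊕b3⊕b5⊕b7⊕b9⊕b11⊕b13⊕b15⊕b17⊕b19⊕b21⊕b23⊕b25⊕b27⊕b29⊕b31 = 0⊕1⊕0⊕0⊕0⊕1⊕1⊕0⊕1⊕1⊕1⊕0⊕0⊕1⊕0⊕1 = 0
s2: b2⊕b3⊕b6⊕b7⊕b10⊕b11⊕b14⊕b15⊕b18⊕b19⊕b22⊕b23⊕b26⊕b27⊕b30⊕b31 = 1⊕1⊕1⊕0⊕0⊕1⊕0⊕0⊕1⊕1⊕1⊕0⊕0⊕1⊕1⊕1 = 0
s4: b4⊕b5⊕b6⊕b7⊕b12⊕b13⊕b14⊕b15⊕b20⊕b21⊕b22⊕b23⊕b28⊕b29⊕b30⊕b31 = 0⊕0⊕1⊕0⊕1⊕1⊕0⊕0⊕0⊕1⊕1⊕0⊕0⊕0⊕1⊕1 = 1
s8: b8⊕b9⊕b10⊕b11⊕b12⊕b13⊕b14⊕b15⊕b24⊕b25⊕b26⊕b27⊕b28⊕b29⊕b30⊕b31 = 0⊕0⊕0⊕1⊕1⊕1⊕0⊕0⊕0⊕0⊕0⊕1⊕0⊕0⊕1⊕1 = 0
s16: b16⊕b17⊕b18⊕b19⊕b20⊕b21⊕b22⊕b23⊕b24⊕b25⊕b26⊕b27⊕b28⊕b29⊕b30⊕b31 = 0⊕1⊕1⊕1⊕0⊕1⊕1⊕0⊕0⊕0⊕0⊕1⊕0⊕0⊕1⊕1 = 0
Syndrome (s16...s1) = 00100 → position 4.
Flip bit 4: corrected codeword = 0111010000111000111011000010011
Data bits at positions 3,5,6,7,9,10,11,12,13,14,15,17,18,19,20,21,22,23,24,25,26,27,28,29,30,31: 10100011100111011000010011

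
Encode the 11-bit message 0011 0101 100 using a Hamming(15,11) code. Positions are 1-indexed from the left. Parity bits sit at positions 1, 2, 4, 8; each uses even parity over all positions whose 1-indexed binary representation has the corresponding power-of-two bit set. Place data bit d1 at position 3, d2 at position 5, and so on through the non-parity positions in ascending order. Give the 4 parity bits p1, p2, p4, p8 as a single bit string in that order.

0101

Place data bits at non-power-of-two positions: b3=0, b5=0, b6=1, b7=1, b9=0, b10=1, b11=0, b12=1, b13=1, b14=0, b15=0.
p1 = XOR of data positions {3,5,7,9,11,13,15} = 0⊕0⊕1⊕0⊕0⊕1⊕0 = 0
p2 = XOR of data positions {3,6,7,10,11,14,15} = 0⊕1⊕1⊕1⊕0⊕0⊕0 = 1
p4 = XOR of data positions {5,6,7,12,13,14,15} = 0⊕1⊕1⊕1⊕1⊕0⊕0 = 0
p8 = XOR of data positions {9,10,11,12,13,14,15} = 0⊕1⊕0⊕1⊕1⊕0⊕0 = 1
Parity bits p1,p2,p4,p8 = 0101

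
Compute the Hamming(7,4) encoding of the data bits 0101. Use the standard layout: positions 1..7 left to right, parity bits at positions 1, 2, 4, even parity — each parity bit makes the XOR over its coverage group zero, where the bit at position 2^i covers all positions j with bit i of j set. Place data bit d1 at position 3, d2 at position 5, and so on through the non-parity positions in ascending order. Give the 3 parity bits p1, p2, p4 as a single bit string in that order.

010

Place data bits at non-power-of-two positions: b3=0, b5=1, b6=0, b7=1.
p1 = XOR of data positions {3,5,7} = 0⊕1⊕1 = 0
p2 = XOR of data positions {3,6,7} = 0⊕0⊕1 = 1
p4 = XOR of data positions {5,6,7} = 1⊕0⊕1 = 0
Parity bits p1,p2,p4 = 010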